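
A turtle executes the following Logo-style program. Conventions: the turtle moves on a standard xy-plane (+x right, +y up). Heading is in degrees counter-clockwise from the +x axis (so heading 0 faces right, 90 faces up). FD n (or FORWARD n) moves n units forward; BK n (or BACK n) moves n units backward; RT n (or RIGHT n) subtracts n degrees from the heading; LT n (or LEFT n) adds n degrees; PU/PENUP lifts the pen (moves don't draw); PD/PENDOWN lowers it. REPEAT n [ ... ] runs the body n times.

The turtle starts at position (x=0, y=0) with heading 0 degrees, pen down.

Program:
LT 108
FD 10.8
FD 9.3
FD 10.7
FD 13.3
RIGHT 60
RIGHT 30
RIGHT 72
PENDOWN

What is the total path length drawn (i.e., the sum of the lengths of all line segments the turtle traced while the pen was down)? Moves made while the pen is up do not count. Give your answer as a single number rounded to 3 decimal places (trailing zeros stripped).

Executing turtle program step by step:
Start: pos=(0,0), heading=0, pen down
LT 108: heading 0 -> 108
FD 10.8: (0,0) -> (-3.337,10.271) [heading=108, draw]
FD 9.3: (-3.337,10.271) -> (-6.211,19.116) [heading=108, draw]
FD 10.7: (-6.211,19.116) -> (-9.518,29.293) [heading=108, draw]
FD 13.3: (-9.518,29.293) -> (-13.628,41.942) [heading=108, draw]
RT 60: heading 108 -> 48
RT 30: heading 48 -> 18
RT 72: heading 18 -> 306
PD: pen down
Final: pos=(-13.628,41.942), heading=306, 4 segment(s) drawn

Segment lengths:
  seg 1: (0,0) -> (-3.337,10.271), length = 10.8
  seg 2: (-3.337,10.271) -> (-6.211,19.116), length = 9.3
  seg 3: (-6.211,19.116) -> (-9.518,29.293), length = 10.7
  seg 4: (-9.518,29.293) -> (-13.628,41.942), length = 13.3
Total = 44.1

Answer: 44.1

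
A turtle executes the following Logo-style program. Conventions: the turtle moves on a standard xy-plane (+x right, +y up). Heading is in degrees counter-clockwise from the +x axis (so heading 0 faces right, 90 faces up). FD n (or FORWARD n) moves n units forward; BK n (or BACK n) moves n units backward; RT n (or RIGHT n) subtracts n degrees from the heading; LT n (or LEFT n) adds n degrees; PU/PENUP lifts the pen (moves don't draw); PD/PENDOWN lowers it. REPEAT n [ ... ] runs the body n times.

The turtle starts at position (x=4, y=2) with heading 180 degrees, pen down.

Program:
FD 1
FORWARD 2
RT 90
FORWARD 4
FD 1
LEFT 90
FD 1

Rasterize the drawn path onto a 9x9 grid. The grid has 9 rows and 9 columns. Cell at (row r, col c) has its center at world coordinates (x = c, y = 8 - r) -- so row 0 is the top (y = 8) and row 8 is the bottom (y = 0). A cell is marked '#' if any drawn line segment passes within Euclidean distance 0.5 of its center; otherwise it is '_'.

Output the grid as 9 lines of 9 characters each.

Segment 0: (4,2) -> (3,2)
Segment 1: (3,2) -> (1,2)
Segment 2: (1,2) -> (1,6)
Segment 3: (1,6) -> (1,7)
Segment 4: (1,7) -> (0,7)

Answer: _________
##_______
_#_______
_#_______
_#_______
_#_______
_####____
_________
_________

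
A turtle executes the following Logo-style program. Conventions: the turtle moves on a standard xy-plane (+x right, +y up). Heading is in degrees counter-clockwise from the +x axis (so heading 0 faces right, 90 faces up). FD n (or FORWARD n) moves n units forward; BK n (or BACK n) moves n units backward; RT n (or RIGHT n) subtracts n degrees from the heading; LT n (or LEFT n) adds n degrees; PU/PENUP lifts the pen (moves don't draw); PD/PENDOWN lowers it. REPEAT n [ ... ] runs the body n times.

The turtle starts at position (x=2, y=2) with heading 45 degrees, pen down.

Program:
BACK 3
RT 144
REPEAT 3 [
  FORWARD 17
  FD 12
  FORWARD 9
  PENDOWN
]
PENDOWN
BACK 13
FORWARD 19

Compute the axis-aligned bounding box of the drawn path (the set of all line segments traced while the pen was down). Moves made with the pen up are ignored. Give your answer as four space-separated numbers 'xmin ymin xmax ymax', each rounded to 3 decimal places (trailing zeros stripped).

Answer: -18.893 -118.644 2 2

Derivation:
Executing turtle program step by step:
Start: pos=(2,2), heading=45, pen down
BK 3: (2,2) -> (-0.121,-0.121) [heading=45, draw]
RT 144: heading 45 -> 261
REPEAT 3 [
  -- iteration 1/3 --
  FD 17: (-0.121,-0.121) -> (-2.781,-16.912) [heading=261, draw]
  FD 12: (-2.781,-16.912) -> (-4.658,-28.764) [heading=261, draw]
  FD 9: (-4.658,-28.764) -> (-6.066,-37.653) [heading=261, draw]
  PD: pen down
  -- iteration 2/3 --
  FD 17: (-6.066,-37.653) -> (-8.725,-54.444) [heading=261, draw]
  FD 12: (-8.725,-54.444) -> (-10.602,-66.296) [heading=261, draw]
  FD 9: (-10.602,-66.296) -> (-12.01,-75.186) [heading=261, draw]
  PD: pen down
  -- iteration 3/3 --
  FD 17: (-12.01,-75.186) -> (-14.67,-91.976) [heading=261, draw]
  FD 12: (-14.67,-91.976) -> (-16.547,-103.829) [heading=261, draw]
  FD 9: (-16.547,-103.829) -> (-17.955,-112.718) [heading=261, draw]
  PD: pen down
]
PD: pen down
BK 13: (-17.955,-112.718) -> (-15.921,-99.878) [heading=261, draw]
FD 19: (-15.921,-99.878) -> (-18.893,-118.644) [heading=261, draw]
Final: pos=(-18.893,-118.644), heading=261, 12 segment(s) drawn

Segment endpoints: x in {-18.893, -17.955, -16.547, -15.921, -14.67, -12.01, -10.602, -8.725, -6.066, -4.658, -2.781, -0.121, 2}, y in {-118.644, -112.718, -103.829, -99.878, -91.976, -75.186, -66.296, -54.444, -37.653, -28.764, -16.912, -0.121, 2}
xmin=-18.893, ymin=-118.644, xmax=2, ymax=2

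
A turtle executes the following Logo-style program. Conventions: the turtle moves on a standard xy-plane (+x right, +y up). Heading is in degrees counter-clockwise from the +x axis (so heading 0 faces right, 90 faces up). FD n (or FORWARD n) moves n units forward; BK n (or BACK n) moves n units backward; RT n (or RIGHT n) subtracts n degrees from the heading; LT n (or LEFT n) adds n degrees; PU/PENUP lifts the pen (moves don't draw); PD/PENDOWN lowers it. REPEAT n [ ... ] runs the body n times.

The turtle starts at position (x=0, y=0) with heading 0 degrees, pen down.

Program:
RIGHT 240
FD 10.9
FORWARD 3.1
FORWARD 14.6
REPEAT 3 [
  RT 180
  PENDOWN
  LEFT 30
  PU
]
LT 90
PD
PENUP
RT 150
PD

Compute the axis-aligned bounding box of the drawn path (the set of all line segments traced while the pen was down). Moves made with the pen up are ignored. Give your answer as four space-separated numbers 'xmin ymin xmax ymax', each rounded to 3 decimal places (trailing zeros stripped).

Executing turtle program step by step:
Start: pos=(0,0), heading=0, pen down
RT 240: heading 0 -> 120
FD 10.9: (0,0) -> (-5.45,9.44) [heading=120, draw]
FD 3.1: (-5.45,9.44) -> (-7,12.124) [heading=120, draw]
FD 14.6: (-7,12.124) -> (-14.3,24.768) [heading=120, draw]
REPEAT 3 [
  -- iteration 1/3 --
  RT 180: heading 120 -> 300
  PD: pen down
  LT 30: heading 300 -> 330
  PU: pen up
  -- iteration 2/3 --
  RT 180: heading 330 -> 150
  PD: pen down
  LT 30: heading 150 -> 180
  PU: pen up
  -- iteration 3/3 --
  RT 180: heading 180 -> 0
  PD: pen down
  LT 30: heading 0 -> 30
  PU: pen up
]
LT 90: heading 30 -> 120
PD: pen down
PU: pen up
RT 150: heading 120 -> 330
PD: pen down
Final: pos=(-14.3,24.768), heading=330, 3 segment(s) drawn

Segment endpoints: x in {-14.3, -7, -5.45, 0}, y in {0, 9.44, 12.124, 24.768}
xmin=-14.3, ymin=0, xmax=0, ymax=24.768

Answer: -14.3 0 0 24.768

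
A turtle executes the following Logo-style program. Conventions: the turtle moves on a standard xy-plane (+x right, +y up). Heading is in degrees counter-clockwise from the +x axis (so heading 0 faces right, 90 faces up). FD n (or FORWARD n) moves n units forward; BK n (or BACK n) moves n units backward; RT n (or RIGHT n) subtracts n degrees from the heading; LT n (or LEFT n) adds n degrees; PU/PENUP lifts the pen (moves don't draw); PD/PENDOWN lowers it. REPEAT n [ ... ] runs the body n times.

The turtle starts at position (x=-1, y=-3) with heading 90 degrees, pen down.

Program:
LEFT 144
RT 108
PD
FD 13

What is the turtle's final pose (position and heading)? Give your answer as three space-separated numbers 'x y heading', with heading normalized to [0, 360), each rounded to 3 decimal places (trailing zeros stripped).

Executing turtle program step by step:
Start: pos=(-1,-3), heading=90, pen down
LT 144: heading 90 -> 234
RT 108: heading 234 -> 126
PD: pen down
FD 13: (-1,-3) -> (-8.641,7.517) [heading=126, draw]
Final: pos=(-8.641,7.517), heading=126, 1 segment(s) drawn

Answer: -8.641 7.517 126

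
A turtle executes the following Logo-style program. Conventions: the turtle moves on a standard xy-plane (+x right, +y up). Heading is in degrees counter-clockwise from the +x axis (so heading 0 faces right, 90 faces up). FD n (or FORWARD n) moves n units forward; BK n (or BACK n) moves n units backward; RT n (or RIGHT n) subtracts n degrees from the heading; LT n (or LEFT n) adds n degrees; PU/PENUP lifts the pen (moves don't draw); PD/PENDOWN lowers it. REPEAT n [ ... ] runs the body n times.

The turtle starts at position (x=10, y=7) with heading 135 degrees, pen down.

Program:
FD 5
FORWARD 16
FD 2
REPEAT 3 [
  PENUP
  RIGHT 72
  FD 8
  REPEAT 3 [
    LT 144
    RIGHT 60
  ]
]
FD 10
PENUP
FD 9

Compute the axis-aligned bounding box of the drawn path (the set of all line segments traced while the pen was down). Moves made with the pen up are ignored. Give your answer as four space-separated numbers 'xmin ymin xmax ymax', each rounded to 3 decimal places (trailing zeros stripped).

Answer: -6.263 7 10 23.263

Derivation:
Executing turtle program step by step:
Start: pos=(10,7), heading=135, pen down
FD 5: (10,7) -> (6.464,10.536) [heading=135, draw]
FD 16: (6.464,10.536) -> (-4.849,21.849) [heading=135, draw]
FD 2: (-4.849,21.849) -> (-6.263,23.263) [heading=135, draw]
REPEAT 3 [
  -- iteration 1/3 --
  PU: pen up
  RT 72: heading 135 -> 63
  FD 8: (-6.263,23.263) -> (-2.632,30.392) [heading=63, move]
  REPEAT 3 [
    -- iteration 1/3 --
    LT 144: heading 63 -> 207
    RT 60: heading 207 -> 147
    -- iteration 2/3 --
    LT 144: heading 147 -> 291
    RT 60: heading 291 -> 231
    -- iteration 3/3 --
    LT 144: heading 231 -> 15
    RT 60: heading 15 -> 315
  ]
  -- iteration 2/3 --
  PU: pen up
  RT 72: heading 315 -> 243
  FD 8: (-2.632,30.392) -> (-6.263,23.263) [heading=243, move]
  REPEAT 3 [
    -- iteration 1/3 --
    LT 144: heading 243 -> 27
    RT 60: heading 27 -> 327
    -- iteration 2/3 --
    LT 144: heading 327 -> 111
    RT 60: heading 111 -> 51
    -- iteration 3/3 --
    LT 144: heading 51 -> 195
    RT 60: heading 195 -> 135
  ]
  -- iteration 3/3 --
  PU: pen up
  RT 72: heading 135 -> 63
  FD 8: (-6.263,23.263) -> (-2.632,30.392) [heading=63, move]
  REPEAT 3 [
    -- iteration 1/3 --
    LT 144: heading 63 -> 207
    RT 60: heading 207 -> 147
    -- iteration 2/3 --
    LT 144: heading 147 -> 291
    RT 60: heading 291 -> 231
    -- iteration 3/3 --
    LT 144: heading 231 -> 15
    RT 60: heading 15 -> 315
  ]
]
FD 10: (-2.632,30.392) -> (4.44,23.32) [heading=315, move]
PU: pen up
FD 9: (4.44,23.32) -> (10.803,16.956) [heading=315, move]
Final: pos=(10.803,16.956), heading=315, 3 segment(s) drawn

Segment endpoints: x in {-6.263, -4.849, 6.464, 10}, y in {7, 10.536, 21.849, 23.263}
xmin=-6.263, ymin=7, xmax=10, ymax=23.263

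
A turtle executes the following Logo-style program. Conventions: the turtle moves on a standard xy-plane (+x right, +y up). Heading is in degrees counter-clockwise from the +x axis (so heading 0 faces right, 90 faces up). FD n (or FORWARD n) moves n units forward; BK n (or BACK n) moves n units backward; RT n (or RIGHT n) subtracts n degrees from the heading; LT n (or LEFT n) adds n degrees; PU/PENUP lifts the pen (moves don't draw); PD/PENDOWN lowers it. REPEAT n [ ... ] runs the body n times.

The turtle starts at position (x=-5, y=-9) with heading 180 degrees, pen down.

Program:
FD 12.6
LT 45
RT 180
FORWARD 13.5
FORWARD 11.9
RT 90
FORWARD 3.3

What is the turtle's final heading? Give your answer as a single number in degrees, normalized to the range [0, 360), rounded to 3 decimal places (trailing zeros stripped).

Executing turtle program step by step:
Start: pos=(-5,-9), heading=180, pen down
FD 12.6: (-5,-9) -> (-17.6,-9) [heading=180, draw]
LT 45: heading 180 -> 225
RT 180: heading 225 -> 45
FD 13.5: (-17.6,-9) -> (-8.054,0.546) [heading=45, draw]
FD 11.9: (-8.054,0.546) -> (0.361,8.961) [heading=45, draw]
RT 90: heading 45 -> 315
FD 3.3: (0.361,8.961) -> (2.694,6.627) [heading=315, draw]
Final: pos=(2.694,6.627), heading=315, 4 segment(s) drawn

Answer: 315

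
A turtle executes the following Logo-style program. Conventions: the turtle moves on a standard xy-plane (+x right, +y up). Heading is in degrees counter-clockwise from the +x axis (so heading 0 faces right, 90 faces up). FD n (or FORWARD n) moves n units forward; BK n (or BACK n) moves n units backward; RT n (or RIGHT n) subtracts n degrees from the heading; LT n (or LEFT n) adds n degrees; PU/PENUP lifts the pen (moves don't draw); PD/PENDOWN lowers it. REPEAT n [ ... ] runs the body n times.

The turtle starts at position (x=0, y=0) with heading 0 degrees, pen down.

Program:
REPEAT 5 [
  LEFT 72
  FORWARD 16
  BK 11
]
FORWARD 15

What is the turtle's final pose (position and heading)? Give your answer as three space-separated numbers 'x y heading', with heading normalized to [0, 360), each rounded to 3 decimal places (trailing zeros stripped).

Answer: 15 0 0

Derivation:
Executing turtle program step by step:
Start: pos=(0,0), heading=0, pen down
REPEAT 5 [
  -- iteration 1/5 --
  LT 72: heading 0 -> 72
  FD 16: (0,0) -> (4.944,15.217) [heading=72, draw]
  BK 11: (4.944,15.217) -> (1.545,4.755) [heading=72, draw]
  -- iteration 2/5 --
  LT 72: heading 72 -> 144
  FD 16: (1.545,4.755) -> (-11.399,14.16) [heading=144, draw]
  BK 11: (-11.399,14.16) -> (-2.5,7.694) [heading=144, draw]
  -- iteration 3/5 --
  LT 72: heading 144 -> 216
  FD 16: (-2.5,7.694) -> (-15.444,-1.71) [heading=216, draw]
  BK 11: (-15.444,-1.71) -> (-6.545,4.755) [heading=216, draw]
  -- iteration 4/5 --
  LT 72: heading 216 -> 288
  FD 16: (-6.545,4.755) -> (-1.601,-10.462) [heading=288, draw]
  BK 11: (-1.601,-10.462) -> (-5,0) [heading=288, draw]
  -- iteration 5/5 --
  LT 72: heading 288 -> 0
  FD 16: (-5,0) -> (11,0) [heading=0, draw]
  BK 11: (11,0) -> (0,0) [heading=0, draw]
]
FD 15: (0,0) -> (15,0) [heading=0, draw]
Final: pos=(15,0), heading=0, 11 segment(s) drawn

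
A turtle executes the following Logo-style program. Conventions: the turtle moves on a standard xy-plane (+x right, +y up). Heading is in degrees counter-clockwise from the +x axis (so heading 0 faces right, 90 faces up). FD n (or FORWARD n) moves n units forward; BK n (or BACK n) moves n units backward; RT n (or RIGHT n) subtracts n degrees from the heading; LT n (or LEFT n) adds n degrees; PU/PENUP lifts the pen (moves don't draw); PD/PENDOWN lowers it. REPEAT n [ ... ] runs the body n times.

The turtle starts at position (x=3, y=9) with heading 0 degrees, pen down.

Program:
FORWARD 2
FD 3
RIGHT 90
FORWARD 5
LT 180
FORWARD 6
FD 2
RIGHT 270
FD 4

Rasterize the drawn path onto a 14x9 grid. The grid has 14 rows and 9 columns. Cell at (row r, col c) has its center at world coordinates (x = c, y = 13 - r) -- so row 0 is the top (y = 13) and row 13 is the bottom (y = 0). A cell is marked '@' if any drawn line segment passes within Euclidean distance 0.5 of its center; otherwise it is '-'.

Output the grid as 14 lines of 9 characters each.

Segment 0: (3,9) -> (5,9)
Segment 1: (5,9) -> (8,9)
Segment 2: (8,9) -> (8,4)
Segment 3: (8,4) -> (8,10)
Segment 4: (8,10) -> (8,12)
Segment 5: (8,12) -> (4,12)

Answer: ---------
----@@@@@
--------@
--------@
---@@@@@@
--------@
--------@
--------@
--------@
--------@
---------
---------
---------
---------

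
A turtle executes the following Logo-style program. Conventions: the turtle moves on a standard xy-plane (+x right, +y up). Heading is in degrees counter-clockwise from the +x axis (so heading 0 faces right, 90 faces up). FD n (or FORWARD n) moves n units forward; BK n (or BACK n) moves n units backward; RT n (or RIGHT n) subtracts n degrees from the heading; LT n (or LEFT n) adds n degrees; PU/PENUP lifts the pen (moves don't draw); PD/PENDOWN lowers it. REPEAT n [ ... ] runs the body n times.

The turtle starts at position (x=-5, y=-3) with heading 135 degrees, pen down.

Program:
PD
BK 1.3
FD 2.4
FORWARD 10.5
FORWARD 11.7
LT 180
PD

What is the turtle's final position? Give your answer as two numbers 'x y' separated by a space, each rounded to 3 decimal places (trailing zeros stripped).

Executing turtle program step by step:
Start: pos=(-5,-3), heading=135, pen down
PD: pen down
BK 1.3: (-5,-3) -> (-4.081,-3.919) [heading=135, draw]
FD 2.4: (-4.081,-3.919) -> (-5.778,-2.222) [heading=135, draw]
FD 10.5: (-5.778,-2.222) -> (-13.202,5.202) [heading=135, draw]
FD 11.7: (-13.202,5.202) -> (-21.476,13.476) [heading=135, draw]
LT 180: heading 135 -> 315
PD: pen down
Final: pos=(-21.476,13.476), heading=315, 4 segment(s) drawn

Answer: -21.476 13.476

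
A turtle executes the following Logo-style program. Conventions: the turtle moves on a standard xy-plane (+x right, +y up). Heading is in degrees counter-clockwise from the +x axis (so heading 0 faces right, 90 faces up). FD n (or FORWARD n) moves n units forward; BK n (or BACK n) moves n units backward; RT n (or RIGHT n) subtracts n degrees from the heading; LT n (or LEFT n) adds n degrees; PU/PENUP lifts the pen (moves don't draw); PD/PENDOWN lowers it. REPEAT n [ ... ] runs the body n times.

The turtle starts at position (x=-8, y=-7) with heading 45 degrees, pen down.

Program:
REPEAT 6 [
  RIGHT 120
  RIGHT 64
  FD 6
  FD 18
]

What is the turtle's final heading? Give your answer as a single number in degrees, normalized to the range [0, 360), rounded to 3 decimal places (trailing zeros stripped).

Answer: 21

Derivation:
Executing turtle program step by step:
Start: pos=(-8,-7), heading=45, pen down
REPEAT 6 [
  -- iteration 1/6 --
  RT 120: heading 45 -> 285
  RT 64: heading 285 -> 221
  FD 6: (-8,-7) -> (-12.528,-10.936) [heading=221, draw]
  FD 18: (-12.528,-10.936) -> (-26.113,-22.745) [heading=221, draw]
  -- iteration 2/6 --
  RT 120: heading 221 -> 101
  RT 64: heading 101 -> 37
  FD 6: (-26.113,-22.745) -> (-21.321,-19.135) [heading=37, draw]
  FD 18: (-21.321,-19.135) -> (-6.946,-8.302) [heading=37, draw]
  -- iteration 3/6 --
  RT 120: heading 37 -> 277
  RT 64: heading 277 -> 213
  FD 6: (-6.946,-8.302) -> (-11.978,-11.57) [heading=213, draw]
  FD 18: (-11.978,-11.57) -> (-27.074,-21.373) [heading=213, draw]
  -- iteration 4/6 --
  RT 120: heading 213 -> 93
  RT 64: heading 93 -> 29
  FD 6: (-27.074,-21.373) -> (-21.826,-18.464) [heading=29, draw]
  FD 18: (-21.826,-18.464) -> (-6.083,-9.738) [heading=29, draw]
  -- iteration 5/6 --
  RT 120: heading 29 -> 269
  RT 64: heading 269 -> 205
  FD 6: (-6.083,-9.738) -> (-11.521,-12.273) [heading=205, draw]
  FD 18: (-11.521,-12.273) -> (-27.834,-19.881) [heading=205, draw]
  -- iteration 6/6 --
  RT 120: heading 205 -> 85
  RT 64: heading 85 -> 21
  FD 6: (-27.834,-19.881) -> (-22.233,-17.73) [heading=21, draw]
  FD 18: (-22.233,-17.73) -> (-5.428,-11.28) [heading=21, draw]
]
Final: pos=(-5.428,-11.28), heading=21, 12 segment(s) drawn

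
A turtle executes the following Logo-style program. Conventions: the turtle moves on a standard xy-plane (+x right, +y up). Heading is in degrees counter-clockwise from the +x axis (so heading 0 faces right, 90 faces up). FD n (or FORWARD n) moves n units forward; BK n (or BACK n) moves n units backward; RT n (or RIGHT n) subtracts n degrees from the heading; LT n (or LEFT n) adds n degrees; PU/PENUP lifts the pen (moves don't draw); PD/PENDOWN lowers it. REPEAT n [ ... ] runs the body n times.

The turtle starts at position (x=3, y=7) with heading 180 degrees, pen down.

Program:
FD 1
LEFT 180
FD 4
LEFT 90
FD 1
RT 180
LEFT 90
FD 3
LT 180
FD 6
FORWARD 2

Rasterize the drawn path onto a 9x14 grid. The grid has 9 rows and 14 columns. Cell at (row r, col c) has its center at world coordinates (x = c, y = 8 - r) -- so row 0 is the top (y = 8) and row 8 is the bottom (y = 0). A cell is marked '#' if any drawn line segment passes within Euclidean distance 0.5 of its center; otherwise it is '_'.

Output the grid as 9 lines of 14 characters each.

Segment 0: (3,7) -> (2,7)
Segment 1: (2,7) -> (6,7)
Segment 2: (6,7) -> (6,8)
Segment 3: (6,8) -> (9,8)
Segment 4: (9,8) -> (3,8)
Segment 5: (3,8) -> (1,8)

Answer: _#########____
__#####_______
______________
______________
______________
______________
______________
______________
______________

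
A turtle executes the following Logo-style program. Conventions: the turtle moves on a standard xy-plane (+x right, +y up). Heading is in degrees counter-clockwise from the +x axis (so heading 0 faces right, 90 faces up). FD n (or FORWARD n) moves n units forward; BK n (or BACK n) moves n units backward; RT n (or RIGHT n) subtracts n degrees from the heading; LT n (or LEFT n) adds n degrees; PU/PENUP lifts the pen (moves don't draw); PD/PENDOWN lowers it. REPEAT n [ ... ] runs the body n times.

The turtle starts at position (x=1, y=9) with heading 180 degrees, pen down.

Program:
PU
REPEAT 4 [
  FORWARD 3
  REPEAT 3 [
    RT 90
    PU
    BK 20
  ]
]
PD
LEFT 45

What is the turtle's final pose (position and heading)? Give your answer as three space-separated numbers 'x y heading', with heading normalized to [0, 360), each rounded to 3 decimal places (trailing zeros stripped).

Answer: 1 9 225

Derivation:
Executing turtle program step by step:
Start: pos=(1,9), heading=180, pen down
PU: pen up
REPEAT 4 [
  -- iteration 1/4 --
  FD 3: (1,9) -> (-2,9) [heading=180, move]
  REPEAT 3 [
    -- iteration 1/3 --
    RT 90: heading 180 -> 90
    PU: pen up
    BK 20: (-2,9) -> (-2,-11) [heading=90, move]
    -- iteration 2/3 --
    RT 90: heading 90 -> 0
    PU: pen up
    BK 20: (-2,-11) -> (-22,-11) [heading=0, move]
    -- iteration 3/3 --
    RT 90: heading 0 -> 270
    PU: pen up
    BK 20: (-22,-11) -> (-22,9) [heading=270, move]
  ]
  -- iteration 2/4 --
  FD 3: (-22,9) -> (-22,6) [heading=270, move]
  REPEAT 3 [
    -- iteration 1/3 --
    RT 90: heading 270 -> 180
    PU: pen up
    BK 20: (-22,6) -> (-2,6) [heading=180, move]
    -- iteration 2/3 --
    RT 90: heading 180 -> 90
    PU: pen up
    BK 20: (-2,6) -> (-2,-14) [heading=90, move]
    -- iteration 3/3 --
    RT 90: heading 90 -> 0
    PU: pen up
    BK 20: (-2,-14) -> (-22,-14) [heading=0, move]
  ]
  -- iteration 3/4 --
  FD 3: (-22,-14) -> (-19,-14) [heading=0, move]
  REPEAT 3 [
    -- iteration 1/3 --
    RT 90: heading 0 -> 270
    PU: pen up
    BK 20: (-19,-14) -> (-19,6) [heading=270, move]
    -- iteration 2/3 --
    RT 90: heading 270 -> 180
    PU: pen up
    BK 20: (-19,6) -> (1,6) [heading=180, move]
    -- iteration 3/3 --
    RT 90: heading 180 -> 90
    PU: pen up
    BK 20: (1,6) -> (1,-14) [heading=90, move]
  ]
  -- iteration 4/4 --
  FD 3: (1,-14) -> (1,-11) [heading=90, move]
  REPEAT 3 [
    -- iteration 1/3 --
    RT 90: heading 90 -> 0
    PU: pen up
    BK 20: (1,-11) -> (-19,-11) [heading=0, move]
    -- iteration 2/3 --
    RT 90: heading 0 -> 270
    PU: pen up
    BK 20: (-19,-11) -> (-19,9) [heading=270, move]
    -- iteration 3/3 --
    RT 90: heading 270 -> 180
    PU: pen up
    BK 20: (-19,9) -> (1,9) [heading=180, move]
  ]
]
PD: pen down
LT 45: heading 180 -> 225
Final: pos=(1,9), heading=225, 0 segment(s) drawn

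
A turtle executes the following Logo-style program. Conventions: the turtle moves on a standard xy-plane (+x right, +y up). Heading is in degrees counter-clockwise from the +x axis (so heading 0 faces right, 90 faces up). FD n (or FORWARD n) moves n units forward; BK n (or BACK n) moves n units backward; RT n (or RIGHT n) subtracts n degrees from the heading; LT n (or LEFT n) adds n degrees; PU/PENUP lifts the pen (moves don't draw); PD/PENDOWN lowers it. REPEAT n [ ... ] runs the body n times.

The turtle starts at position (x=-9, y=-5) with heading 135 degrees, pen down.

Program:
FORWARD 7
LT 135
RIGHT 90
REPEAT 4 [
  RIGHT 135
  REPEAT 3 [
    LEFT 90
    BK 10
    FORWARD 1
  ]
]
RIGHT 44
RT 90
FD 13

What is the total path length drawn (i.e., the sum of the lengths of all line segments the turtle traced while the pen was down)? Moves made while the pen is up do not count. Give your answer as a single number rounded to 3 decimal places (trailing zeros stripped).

Answer: 152

Derivation:
Executing turtle program step by step:
Start: pos=(-9,-5), heading=135, pen down
FD 7: (-9,-5) -> (-13.95,-0.05) [heading=135, draw]
LT 135: heading 135 -> 270
RT 90: heading 270 -> 180
REPEAT 4 [
  -- iteration 1/4 --
  RT 135: heading 180 -> 45
  REPEAT 3 [
    -- iteration 1/3 --
    LT 90: heading 45 -> 135
    BK 10: (-13.95,-0.05) -> (-6.879,-7.121) [heading=135, draw]
    FD 1: (-6.879,-7.121) -> (-7.586,-6.414) [heading=135, draw]
    -- iteration 2/3 --
    LT 90: heading 135 -> 225
    BK 10: (-7.586,-6.414) -> (-0.515,0.657) [heading=225, draw]
    FD 1: (-0.515,0.657) -> (-1.222,-0.05) [heading=225, draw]
    -- iteration 3/3 --
    LT 90: heading 225 -> 315
    BK 10: (-1.222,-0.05) -> (-8.293,7.021) [heading=315, draw]
    FD 1: (-8.293,7.021) -> (-7.586,6.314) [heading=315, draw]
  ]
  -- iteration 2/4 --
  RT 135: heading 315 -> 180
  REPEAT 3 [
    -- iteration 1/3 --
    LT 90: heading 180 -> 270
    BK 10: (-7.586,6.314) -> (-7.586,16.314) [heading=270, draw]
    FD 1: (-7.586,16.314) -> (-7.586,15.314) [heading=270, draw]
    -- iteration 2/3 --
    LT 90: heading 270 -> 0
    BK 10: (-7.586,15.314) -> (-17.586,15.314) [heading=0, draw]
    FD 1: (-17.586,15.314) -> (-16.586,15.314) [heading=0, draw]
    -- iteration 3/3 --
    LT 90: heading 0 -> 90
    BK 10: (-16.586,15.314) -> (-16.586,5.314) [heading=90, draw]
    FD 1: (-16.586,5.314) -> (-16.586,6.314) [heading=90, draw]
  ]
  -- iteration 3/4 --
  RT 135: heading 90 -> 315
  REPEAT 3 [
    -- iteration 1/3 --
    LT 90: heading 315 -> 45
    BK 10: (-16.586,6.314) -> (-23.657,-0.757) [heading=45, draw]
    FD 1: (-23.657,-0.757) -> (-22.95,-0.05) [heading=45, draw]
    -- iteration 2/3 --
    LT 90: heading 45 -> 135
    BK 10: (-22.95,-0.05) -> (-15.879,-7.121) [heading=135, draw]
    FD 1: (-15.879,-7.121) -> (-16.586,-6.414) [heading=135, draw]
    -- iteration 3/3 --
    LT 90: heading 135 -> 225
    BK 10: (-16.586,-6.414) -> (-9.515,0.657) [heading=225, draw]
    FD 1: (-9.515,0.657) -> (-10.222,-0.05) [heading=225, draw]
  ]
  -- iteration 4/4 --
  RT 135: heading 225 -> 90
  REPEAT 3 [
    -- iteration 1/3 --
    LT 90: heading 90 -> 180
    BK 10: (-10.222,-0.05) -> (-0.222,-0.05) [heading=180, draw]
    FD 1: (-0.222,-0.05) -> (-1.222,-0.05) [heading=180, draw]
    -- iteration 2/3 --
    LT 90: heading 180 -> 270
    BK 10: (-1.222,-0.05) -> (-1.222,9.95) [heading=270, draw]
    FD 1: (-1.222,9.95) -> (-1.222,8.95) [heading=270, draw]
    -- iteration 3/3 --
    LT 90: heading 270 -> 0
    BK 10: (-1.222,8.95) -> (-11.222,8.95) [heading=0, draw]
    FD 1: (-11.222,8.95) -> (-10.222,8.95) [heading=0, draw]
  ]
]
RT 44: heading 0 -> 316
RT 90: heading 316 -> 226
FD 13: (-10.222,8.95) -> (-19.252,-0.402) [heading=226, draw]
Final: pos=(-19.252,-0.402), heading=226, 26 segment(s) drawn

Segment lengths:
  seg 1: (-9,-5) -> (-13.95,-0.05), length = 7
  seg 2: (-13.95,-0.05) -> (-6.879,-7.121), length = 10
  seg 3: (-6.879,-7.121) -> (-7.586,-6.414), length = 1
  seg 4: (-7.586,-6.414) -> (-0.515,0.657), length = 10
  seg 5: (-0.515,0.657) -> (-1.222,-0.05), length = 1
  seg 6: (-1.222,-0.05) -> (-8.293,7.021), length = 10
  seg 7: (-8.293,7.021) -> (-7.586,6.314), length = 1
  seg 8: (-7.586,6.314) -> (-7.586,16.314), length = 10
  seg 9: (-7.586,16.314) -> (-7.586,15.314), length = 1
  seg 10: (-7.586,15.314) -> (-17.586,15.314), length = 10
  seg 11: (-17.586,15.314) -> (-16.586,15.314), length = 1
  seg 12: (-16.586,15.314) -> (-16.586,5.314), length = 10
  seg 13: (-16.586,5.314) -> (-16.586,6.314), length = 1
  seg 14: (-16.586,6.314) -> (-23.657,-0.757), length = 10
  seg 15: (-23.657,-0.757) -> (-22.95,-0.05), length = 1
  seg 16: (-22.95,-0.05) -> (-15.879,-7.121), length = 10
  seg 17: (-15.879,-7.121) -> (-16.586,-6.414), length = 1
  seg 18: (-16.586,-6.414) -> (-9.515,0.657), length = 10
  seg 19: (-9.515,0.657) -> (-10.222,-0.05), length = 1
  seg 20: (-10.222,-0.05) -> (-0.222,-0.05), length = 10
  seg 21: (-0.222,-0.05) -> (-1.222,-0.05), length = 1
  seg 22: (-1.222,-0.05) -> (-1.222,9.95), length = 10
  seg 23: (-1.222,9.95) -> (-1.222,8.95), length = 1
  seg 24: (-1.222,8.95) -> (-11.222,8.95), length = 10
  seg 25: (-11.222,8.95) -> (-10.222,8.95), length = 1
  seg 26: (-10.222,8.95) -> (-19.252,-0.402), length = 13
Total = 152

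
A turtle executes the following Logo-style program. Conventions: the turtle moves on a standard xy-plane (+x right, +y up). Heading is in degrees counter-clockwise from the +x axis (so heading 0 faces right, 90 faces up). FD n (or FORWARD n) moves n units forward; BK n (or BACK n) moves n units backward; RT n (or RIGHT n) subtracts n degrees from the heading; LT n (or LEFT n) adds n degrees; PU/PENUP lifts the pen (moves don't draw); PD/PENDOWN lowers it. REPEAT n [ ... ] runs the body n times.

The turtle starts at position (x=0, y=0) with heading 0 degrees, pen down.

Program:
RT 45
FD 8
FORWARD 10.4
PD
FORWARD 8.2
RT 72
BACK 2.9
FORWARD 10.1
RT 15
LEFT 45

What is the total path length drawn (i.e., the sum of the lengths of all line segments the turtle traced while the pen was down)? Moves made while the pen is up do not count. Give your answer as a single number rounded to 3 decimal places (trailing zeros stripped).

Answer: 39.6

Derivation:
Executing turtle program step by step:
Start: pos=(0,0), heading=0, pen down
RT 45: heading 0 -> 315
FD 8: (0,0) -> (5.657,-5.657) [heading=315, draw]
FD 10.4: (5.657,-5.657) -> (13.011,-13.011) [heading=315, draw]
PD: pen down
FD 8.2: (13.011,-13.011) -> (18.809,-18.809) [heading=315, draw]
RT 72: heading 315 -> 243
BK 2.9: (18.809,-18.809) -> (20.126,-16.225) [heading=243, draw]
FD 10.1: (20.126,-16.225) -> (15.54,-25.224) [heading=243, draw]
RT 15: heading 243 -> 228
LT 45: heading 228 -> 273
Final: pos=(15.54,-25.224), heading=273, 5 segment(s) drawn

Segment lengths:
  seg 1: (0,0) -> (5.657,-5.657), length = 8
  seg 2: (5.657,-5.657) -> (13.011,-13.011), length = 10.4
  seg 3: (13.011,-13.011) -> (18.809,-18.809), length = 8.2
  seg 4: (18.809,-18.809) -> (20.126,-16.225), length = 2.9
  seg 5: (20.126,-16.225) -> (15.54,-25.224), length = 10.1
Total = 39.6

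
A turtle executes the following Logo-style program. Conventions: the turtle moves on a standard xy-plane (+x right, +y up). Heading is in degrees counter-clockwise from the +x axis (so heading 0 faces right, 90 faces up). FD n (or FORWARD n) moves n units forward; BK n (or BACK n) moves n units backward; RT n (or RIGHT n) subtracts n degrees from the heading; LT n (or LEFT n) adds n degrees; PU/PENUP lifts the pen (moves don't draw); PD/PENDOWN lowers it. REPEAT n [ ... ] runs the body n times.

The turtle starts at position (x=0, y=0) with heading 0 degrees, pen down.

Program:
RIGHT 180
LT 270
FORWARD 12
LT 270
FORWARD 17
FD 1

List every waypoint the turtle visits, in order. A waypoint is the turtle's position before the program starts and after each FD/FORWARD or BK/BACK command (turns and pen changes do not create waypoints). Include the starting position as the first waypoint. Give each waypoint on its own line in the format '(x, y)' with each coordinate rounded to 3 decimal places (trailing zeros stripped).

Answer: (0, 0)
(0, 12)
(17, 12)
(18, 12)

Derivation:
Executing turtle program step by step:
Start: pos=(0,0), heading=0, pen down
RT 180: heading 0 -> 180
LT 270: heading 180 -> 90
FD 12: (0,0) -> (0,12) [heading=90, draw]
LT 270: heading 90 -> 0
FD 17: (0,12) -> (17,12) [heading=0, draw]
FD 1: (17,12) -> (18,12) [heading=0, draw]
Final: pos=(18,12), heading=0, 3 segment(s) drawn
Waypoints (4 total):
(0, 0)
(0, 12)
(17, 12)
(18, 12)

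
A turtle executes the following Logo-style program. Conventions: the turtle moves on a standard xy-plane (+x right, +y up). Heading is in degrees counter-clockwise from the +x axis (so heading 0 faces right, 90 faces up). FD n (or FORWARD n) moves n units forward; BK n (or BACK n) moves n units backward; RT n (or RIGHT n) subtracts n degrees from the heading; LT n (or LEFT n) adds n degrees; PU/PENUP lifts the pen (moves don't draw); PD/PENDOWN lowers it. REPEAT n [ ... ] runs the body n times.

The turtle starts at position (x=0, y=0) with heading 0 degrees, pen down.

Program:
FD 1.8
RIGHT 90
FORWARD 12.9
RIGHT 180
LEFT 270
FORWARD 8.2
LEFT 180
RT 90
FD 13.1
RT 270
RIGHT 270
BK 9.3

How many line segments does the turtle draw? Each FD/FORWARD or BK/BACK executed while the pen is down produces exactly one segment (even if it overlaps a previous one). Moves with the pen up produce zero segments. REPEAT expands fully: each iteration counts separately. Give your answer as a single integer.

Executing turtle program step by step:
Start: pos=(0,0), heading=0, pen down
FD 1.8: (0,0) -> (1.8,0) [heading=0, draw]
RT 90: heading 0 -> 270
FD 12.9: (1.8,0) -> (1.8,-12.9) [heading=270, draw]
RT 180: heading 270 -> 90
LT 270: heading 90 -> 0
FD 8.2: (1.8,-12.9) -> (10,-12.9) [heading=0, draw]
LT 180: heading 0 -> 180
RT 90: heading 180 -> 90
FD 13.1: (10,-12.9) -> (10,0.2) [heading=90, draw]
RT 270: heading 90 -> 180
RT 270: heading 180 -> 270
BK 9.3: (10,0.2) -> (10,9.5) [heading=270, draw]
Final: pos=(10,9.5), heading=270, 5 segment(s) drawn
Segments drawn: 5

Answer: 5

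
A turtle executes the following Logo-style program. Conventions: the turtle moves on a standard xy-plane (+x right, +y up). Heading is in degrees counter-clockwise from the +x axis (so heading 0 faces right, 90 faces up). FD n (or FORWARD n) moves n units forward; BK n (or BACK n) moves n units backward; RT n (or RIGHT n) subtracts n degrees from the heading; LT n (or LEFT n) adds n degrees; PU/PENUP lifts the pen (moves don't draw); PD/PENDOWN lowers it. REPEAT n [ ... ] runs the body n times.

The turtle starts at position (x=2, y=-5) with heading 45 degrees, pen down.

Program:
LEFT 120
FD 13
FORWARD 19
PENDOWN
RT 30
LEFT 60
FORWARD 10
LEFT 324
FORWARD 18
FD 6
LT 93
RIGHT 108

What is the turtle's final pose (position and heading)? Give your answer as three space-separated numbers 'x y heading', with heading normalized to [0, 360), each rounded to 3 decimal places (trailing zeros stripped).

Answer: -60.975 9.295 144

Derivation:
Executing turtle program step by step:
Start: pos=(2,-5), heading=45, pen down
LT 120: heading 45 -> 165
FD 13: (2,-5) -> (-10.557,-1.635) [heading=165, draw]
FD 19: (-10.557,-1.635) -> (-28.91,3.282) [heading=165, draw]
PD: pen down
RT 30: heading 165 -> 135
LT 60: heading 135 -> 195
FD 10: (-28.91,3.282) -> (-38.569,0.694) [heading=195, draw]
LT 324: heading 195 -> 159
FD 18: (-38.569,0.694) -> (-55.373,7.145) [heading=159, draw]
FD 6: (-55.373,7.145) -> (-60.975,9.295) [heading=159, draw]
LT 93: heading 159 -> 252
RT 108: heading 252 -> 144
Final: pos=(-60.975,9.295), heading=144, 5 segment(s) drawn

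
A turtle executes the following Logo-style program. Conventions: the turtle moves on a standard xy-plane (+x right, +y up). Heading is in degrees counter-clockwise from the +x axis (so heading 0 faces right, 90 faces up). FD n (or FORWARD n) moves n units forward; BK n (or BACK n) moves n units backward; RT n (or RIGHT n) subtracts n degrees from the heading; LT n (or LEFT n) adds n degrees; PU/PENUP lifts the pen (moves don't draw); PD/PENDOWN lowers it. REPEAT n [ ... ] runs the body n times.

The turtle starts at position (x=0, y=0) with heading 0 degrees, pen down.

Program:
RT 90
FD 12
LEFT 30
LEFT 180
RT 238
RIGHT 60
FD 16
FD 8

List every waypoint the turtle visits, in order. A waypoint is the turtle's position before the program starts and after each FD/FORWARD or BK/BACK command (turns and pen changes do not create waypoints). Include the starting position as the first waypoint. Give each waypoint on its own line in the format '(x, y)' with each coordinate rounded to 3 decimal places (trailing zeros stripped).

Executing turtle program step by step:
Start: pos=(0,0), heading=0, pen down
RT 90: heading 0 -> 270
FD 12: (0,0) -> (0,-12) [heading=270, draw]
LT 30: heading 270 -> 300
LT 180: heading 300 -> 120
RT 238: heading 120 -> 242
RT 60: heading 242 -> 182
FD 16: (0,-12) -> (-15.99,-12.558) [heading=182, draw]
FD 8: (-15.99,-12.558) -> (-23.985,-12.838) [heading=182, draw]
Final: pos=(-23.985,-12.838), heading=182, 3 segment(s) drawn
Waypoints (4 total):
(0, 0)
(0, -12)
(-15.99, -12.558)
(-23.985, -12.838)

Answer: (0, 0)
(0, -12)
(-15.99, -12.558)
(-23.985, -12.838)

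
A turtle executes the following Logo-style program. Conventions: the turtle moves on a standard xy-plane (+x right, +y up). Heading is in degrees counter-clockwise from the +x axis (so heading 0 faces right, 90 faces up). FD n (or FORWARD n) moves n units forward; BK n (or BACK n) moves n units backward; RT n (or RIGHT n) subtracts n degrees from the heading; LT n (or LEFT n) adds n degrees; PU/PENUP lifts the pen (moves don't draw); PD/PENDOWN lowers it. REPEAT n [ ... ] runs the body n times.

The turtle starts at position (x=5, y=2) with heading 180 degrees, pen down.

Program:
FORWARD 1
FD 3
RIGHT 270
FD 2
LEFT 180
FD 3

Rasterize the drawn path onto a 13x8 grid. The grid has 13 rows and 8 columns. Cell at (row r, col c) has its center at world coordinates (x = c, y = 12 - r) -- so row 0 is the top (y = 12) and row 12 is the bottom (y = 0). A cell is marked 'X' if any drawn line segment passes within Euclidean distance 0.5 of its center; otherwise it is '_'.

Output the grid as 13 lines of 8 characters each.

Answer: ________
________
________
________
________
________
________
________
________
_X______
_XXXXX__
_X______
_X______

Derivation:
Segment 0: (5,2) -> (4,2)
Segment 1: (4,2) -> (1,2)
Segment 2: (1,2) -> (1,0)
Segment 3: (1,0) -> (1,3)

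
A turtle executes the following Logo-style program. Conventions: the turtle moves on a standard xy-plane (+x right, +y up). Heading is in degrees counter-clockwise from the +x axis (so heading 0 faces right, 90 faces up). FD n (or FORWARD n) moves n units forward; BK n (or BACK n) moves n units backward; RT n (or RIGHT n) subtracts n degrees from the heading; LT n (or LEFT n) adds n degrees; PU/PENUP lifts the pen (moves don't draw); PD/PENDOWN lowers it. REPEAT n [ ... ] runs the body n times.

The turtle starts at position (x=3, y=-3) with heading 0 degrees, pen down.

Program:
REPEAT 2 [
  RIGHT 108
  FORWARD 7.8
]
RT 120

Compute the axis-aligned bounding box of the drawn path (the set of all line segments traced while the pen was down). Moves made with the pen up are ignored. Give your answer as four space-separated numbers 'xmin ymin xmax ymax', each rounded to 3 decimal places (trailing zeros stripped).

Executing turtle program step by step:
Start: pos=(3,-3), heading=0, pen down
REPEAT 2 [
  -- iteration 1/2 --
  RT 108: heading 0 -> 252
  FD 7.8: (3,-3) -> (0.59,-10.418) [heading=252, draw]
  -- iteration 2/2 --
  RT 108: heading 252 -> 144
  FD 7.8: (0.59,-10.418) -> (-5.721,-5.834) [heading=144, draw]
]
RT 120: heading 144 -> 24
Final: pos=(-5.721,-5.834), heading=24, 2 segment(s) drawn

Segment endpoints: x in {-5.721, 0.59, 3}, y in {-10.418, -5.834, -3}
xmin=-5.721, ymin=-10.418, xmax=3, ymax=-3

Answer: -5.721 -10.418 3 -3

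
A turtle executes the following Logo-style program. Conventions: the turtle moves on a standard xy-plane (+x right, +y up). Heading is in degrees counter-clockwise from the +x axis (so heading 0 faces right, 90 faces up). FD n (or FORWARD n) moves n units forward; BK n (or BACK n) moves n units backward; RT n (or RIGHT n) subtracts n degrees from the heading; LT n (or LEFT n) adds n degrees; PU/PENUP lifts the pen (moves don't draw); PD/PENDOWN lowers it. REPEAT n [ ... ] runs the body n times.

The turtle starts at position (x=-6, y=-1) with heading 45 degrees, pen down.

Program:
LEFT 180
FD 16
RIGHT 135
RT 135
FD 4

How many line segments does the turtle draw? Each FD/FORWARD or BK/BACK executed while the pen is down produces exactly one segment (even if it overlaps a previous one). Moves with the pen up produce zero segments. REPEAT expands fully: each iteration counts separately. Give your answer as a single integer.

Executing turtle program step by step:
Start: pos=(-6,-1), heading=45, pen down
LT 180: heading 45 -> 225
FD 16: (-6,-1) -> (-17.314,-12.314) [heading=225, draw]
RT 135: heading 225 -> 90
RT 135: heading 90 -> 315
FD 4: (-17.314,-12.314) -> (-14.485,-15.142) [heading=315, draw]
Final: pos=(-14.485,-15.142), heading=315, 2 segment(s) drawn
Segments drawn: 2

Answer: 2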